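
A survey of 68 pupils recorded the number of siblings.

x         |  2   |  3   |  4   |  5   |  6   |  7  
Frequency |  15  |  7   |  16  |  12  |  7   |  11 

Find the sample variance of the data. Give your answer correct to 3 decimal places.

2.968

Values: 2, 3, 4, 5, 6, 7
n = 68, Σfx = 294, mean = 4.3235
Σfx² = 1470
Σf(x − x̄)² = Σfx² − (Σfx)²/n = 1470 − 294²/68 = 198.8824
Sample variance = 198.8824 / 67 = 2.9684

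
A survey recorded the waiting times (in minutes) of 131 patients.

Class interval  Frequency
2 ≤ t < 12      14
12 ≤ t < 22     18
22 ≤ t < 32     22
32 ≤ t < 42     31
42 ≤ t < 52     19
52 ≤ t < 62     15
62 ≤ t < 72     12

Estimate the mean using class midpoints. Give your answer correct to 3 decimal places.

35.855

Midpoints: 7, 17, 27, 37, 47, 57, 67
Σfm = 14×7 + 18×17 + 22×27 + 31×37 + 19×47 + 15×57 + 12×67 = 4697
n = Σf = 131
Mean = 4697 / 131 = 35.8550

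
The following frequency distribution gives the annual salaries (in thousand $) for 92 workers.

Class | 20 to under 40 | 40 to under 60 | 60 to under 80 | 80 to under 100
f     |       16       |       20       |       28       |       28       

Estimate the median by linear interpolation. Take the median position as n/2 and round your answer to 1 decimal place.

Cumulative frequencies: 16, 36, 64, 92
n = 92; position = n/2 = 46.
This falls in the class 60 to under 80: L = 60, F = 36, f = 28, h = 20.
Median ≈ 60 + ((46 − 36) / 28) × 20 = 67.1429

67.1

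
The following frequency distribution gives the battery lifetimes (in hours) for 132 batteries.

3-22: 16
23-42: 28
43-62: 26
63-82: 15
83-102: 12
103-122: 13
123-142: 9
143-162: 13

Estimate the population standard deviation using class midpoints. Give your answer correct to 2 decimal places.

43.82

Midpoints: 12.5, 32.5, 52.5, 72.5, 92.5, 112.5, 132.5, 152.5
n = 132, Σfm = 9310, mean = 70.5303
Σfm² = 910125
Σf(m − x̄)² = Σfm² − (Σfm)²/n = 910125 − 9310²/132 = 253487.8788
Population variance = 253487.8788 / 132 = 1920.3627
Standard deviation = √1920.3627 = 43.8219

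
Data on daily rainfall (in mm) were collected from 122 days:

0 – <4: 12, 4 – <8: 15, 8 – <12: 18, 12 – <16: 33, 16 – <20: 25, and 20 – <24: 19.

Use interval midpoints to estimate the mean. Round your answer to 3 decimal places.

Midpoints: 2, 6, 10, 14, 18, 22
Σfm = 12×2 + 15×6 + 18×10 + 33×14 + 25×18 + 19×22 = 1624
n = Σf = 122
Mean = 1624 / 122 = 13.3115

13.311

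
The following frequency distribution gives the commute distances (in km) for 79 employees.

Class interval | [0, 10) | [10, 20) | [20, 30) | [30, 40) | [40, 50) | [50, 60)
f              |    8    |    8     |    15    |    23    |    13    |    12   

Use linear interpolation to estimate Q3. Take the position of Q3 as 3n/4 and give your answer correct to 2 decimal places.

44.04

Cumulative frequencies: 8, 16, 31, 54, 67, 79
n = 79; position = 3n/4 = 59.25.
This falls in the class [40, 50): L = 40, F = 54, f = 13, h = 10.
Upper quartile ≈ 40 + ((59.25 − 54) / 13) × 10 = 44.0385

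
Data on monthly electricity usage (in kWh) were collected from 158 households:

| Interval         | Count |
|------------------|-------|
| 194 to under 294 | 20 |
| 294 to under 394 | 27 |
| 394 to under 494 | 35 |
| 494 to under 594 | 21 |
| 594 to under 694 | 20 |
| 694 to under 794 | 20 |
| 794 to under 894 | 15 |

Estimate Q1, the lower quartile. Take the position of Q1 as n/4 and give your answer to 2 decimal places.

Cumulative frequencies: 20, 47, 82, 103, 123, 143, 158
n = 158; position = n/4 = 39.5.
This falls in the class 294 to under 394: L = 294, F = 20, f = 27, h = 100.
Lower quartile ≈ 294 + ((39.5 − 20) / 27) × 100 = 366.2222

366.22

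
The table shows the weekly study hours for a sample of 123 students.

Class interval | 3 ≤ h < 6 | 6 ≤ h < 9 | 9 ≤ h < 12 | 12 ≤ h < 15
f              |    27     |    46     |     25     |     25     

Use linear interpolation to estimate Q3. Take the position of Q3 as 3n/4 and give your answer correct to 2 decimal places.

Cumulative frequencies: 27, 73, 98, 123
n = 123; position = 3n/4 = 92.25.
This falls in the class 9 ≤ h < 12: L = 9, F = 73, f = 25, h = 3.
Upper quartile ≈ 9 + ((92.25 − 73) / 25) × 3 = 11.3100

11.31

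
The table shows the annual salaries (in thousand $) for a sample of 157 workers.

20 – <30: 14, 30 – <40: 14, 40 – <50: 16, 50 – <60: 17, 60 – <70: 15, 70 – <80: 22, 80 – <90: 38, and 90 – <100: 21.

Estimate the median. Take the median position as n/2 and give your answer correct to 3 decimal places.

71.136

Cumulative frequencies: 14, 28, 44, 61, 76, 98, 136, 157
n = 157; position = n/2 = 78.5.
This falls in the class 70 – <80: L = 70, F = 76, f = 22, h = 10.
Median ≈ 70 + ((78.5 − 76) / 22) × 10 = 71.1364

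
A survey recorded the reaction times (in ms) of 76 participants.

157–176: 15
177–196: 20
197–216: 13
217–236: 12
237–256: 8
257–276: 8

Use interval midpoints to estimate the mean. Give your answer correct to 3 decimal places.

Midpoints: 166.5, 186.5, 206.5, 226.5, 246.5, 266.5
Σfm = 15×166.5 + 20×186.5 + 13×206.5 + 12×226.5 + 8×246.5 + 8×266.5 = 15734
n = Σf = 76
Mean = 15734 / 76 = 207.0263

207.026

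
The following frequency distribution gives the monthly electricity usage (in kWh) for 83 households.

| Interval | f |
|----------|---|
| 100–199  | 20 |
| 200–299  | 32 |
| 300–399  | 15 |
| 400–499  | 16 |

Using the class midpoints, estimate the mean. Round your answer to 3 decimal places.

Midpoints: 149.5, 249.5, 349.5, 449.5
Σfm = 20×149.5 + 32×249.5 + 15×349.5 + 16×449.5 = 23408.5
n = Σf = 83
Mean = 23408.5 / 83 = 282.0301

282.030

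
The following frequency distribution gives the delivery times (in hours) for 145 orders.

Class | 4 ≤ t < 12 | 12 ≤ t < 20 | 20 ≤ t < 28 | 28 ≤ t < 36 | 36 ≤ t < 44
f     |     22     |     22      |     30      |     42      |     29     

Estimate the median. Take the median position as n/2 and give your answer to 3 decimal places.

27.600

Cumulative frequencies: 22, 44, 74, 116, 145
n = 145; position = n/2 = 72.5.
This falls in the class 20 ≤ t < 28: L = 20, F = 44, f = 30, h = 8.
Median ≈ 20 + ((72.5 − 44) / 30) × 8 = 27.6000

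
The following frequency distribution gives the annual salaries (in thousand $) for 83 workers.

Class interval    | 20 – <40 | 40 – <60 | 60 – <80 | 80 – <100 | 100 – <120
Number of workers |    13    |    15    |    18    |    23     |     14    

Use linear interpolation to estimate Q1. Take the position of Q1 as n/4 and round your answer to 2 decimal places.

Cumulative frequencies: 13, 28, 46, 69, 83
n = 83; position = n/4 = 20.75.
This falls in the class 40 – <60: L = 40, F = 13, f = 15, h = 20.
Lower quartile ≈ 40 + ((20.75 − 13) / 15) × 20 = 50.3333

50.33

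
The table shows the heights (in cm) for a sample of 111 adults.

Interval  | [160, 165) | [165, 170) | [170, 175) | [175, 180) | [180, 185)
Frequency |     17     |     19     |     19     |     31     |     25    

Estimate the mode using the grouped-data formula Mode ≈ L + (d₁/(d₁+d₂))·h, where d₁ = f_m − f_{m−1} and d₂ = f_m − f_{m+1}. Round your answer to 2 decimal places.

Modal class: [175, 180) (highest frequency 31).
d₁ = 31 − 19 = 12, d₂ = 31 − 25 = 6
Mode ≈ 175 + (12/(12+6)) × 5 = 175 + 3.3333 = 178.3333

178.33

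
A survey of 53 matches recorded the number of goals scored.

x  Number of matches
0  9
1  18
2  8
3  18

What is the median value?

Cumulative frequencies: 9, 27, 35, 53
n = 53, so the median is the value in position (n+1)/2 = 27.
Position 27 falls at value 1.

1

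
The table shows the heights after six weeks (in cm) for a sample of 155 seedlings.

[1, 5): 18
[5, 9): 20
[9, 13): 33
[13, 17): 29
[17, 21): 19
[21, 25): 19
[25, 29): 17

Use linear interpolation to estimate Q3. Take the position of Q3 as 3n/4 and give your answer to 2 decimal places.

Cumulative frequencies: 18, 38, 71, 100, 119, 138, 155
n = 155; position = 3n/4 = 116.25.
This falls in the class [17, 21): L = 17, F = 100, f = 19, h = 4.
Upper quartile ≈ 17 + ((116.25 − 100) / 19) × 4 = 20.4211

20.42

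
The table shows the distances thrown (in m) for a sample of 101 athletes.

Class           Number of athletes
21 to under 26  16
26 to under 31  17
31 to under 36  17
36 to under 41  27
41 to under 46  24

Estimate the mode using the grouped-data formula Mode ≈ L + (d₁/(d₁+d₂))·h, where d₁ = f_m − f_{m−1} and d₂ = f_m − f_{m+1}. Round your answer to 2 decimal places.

Modal class: 36 to under 41 (highest frequency 27).
d₁ = 27 − 17 = 10, d₂ = 27 − 24 = 3
Mode ≈ 36 + (10/(10+3)) × 5 = 36 + 3.8462 = 39.8462

39.85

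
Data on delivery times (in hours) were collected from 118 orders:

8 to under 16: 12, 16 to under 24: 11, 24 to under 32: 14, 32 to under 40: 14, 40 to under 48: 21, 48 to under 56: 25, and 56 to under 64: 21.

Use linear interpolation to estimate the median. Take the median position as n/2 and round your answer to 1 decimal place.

Cumulative frequencies: 12, 23, 37, 51, 72, 97, 118
n = 118; position = n/2 = 59.
This falls in the class 40 to under 48: L = 40, F = 51, f = 21, h = 8.
Median ≈ 40 + ((59 − 51) / 21) × 8 = 43.0476

43.0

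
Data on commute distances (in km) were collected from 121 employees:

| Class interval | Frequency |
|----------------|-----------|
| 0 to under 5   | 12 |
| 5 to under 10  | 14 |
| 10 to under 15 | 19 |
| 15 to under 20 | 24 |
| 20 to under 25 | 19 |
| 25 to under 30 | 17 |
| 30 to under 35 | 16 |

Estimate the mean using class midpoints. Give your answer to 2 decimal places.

18.24

Midpoints: 2.5, 7.5, 12.5, 17.5, 22.5, 27.5, 32.5
Σfm = 12×2.5 + 14×7.5 + 19×12.5 + 24×17.5 + 19×22.5 + 17×27.5 + 16×32.5 = 2207.5
n = Σf = 121
Mean = 2207.5 / 121 = 18.2438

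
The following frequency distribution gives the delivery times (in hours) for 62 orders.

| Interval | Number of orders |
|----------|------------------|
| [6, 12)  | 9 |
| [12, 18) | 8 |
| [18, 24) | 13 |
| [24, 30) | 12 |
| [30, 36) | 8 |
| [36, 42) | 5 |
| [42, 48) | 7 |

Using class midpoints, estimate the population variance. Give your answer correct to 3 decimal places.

Midpoints: 9, 15, 21, 27, 33, 39, 45
n = 62, Σfm = 1572, mean = 25.3548
Σfm² = 47502
Σf(m − x̄)² = Σfm² − (Σfm)²/n = 47502 − 1572²/62 = 7644.1935
Population variance = 7644.1935 / 62 = 123.2934

123.293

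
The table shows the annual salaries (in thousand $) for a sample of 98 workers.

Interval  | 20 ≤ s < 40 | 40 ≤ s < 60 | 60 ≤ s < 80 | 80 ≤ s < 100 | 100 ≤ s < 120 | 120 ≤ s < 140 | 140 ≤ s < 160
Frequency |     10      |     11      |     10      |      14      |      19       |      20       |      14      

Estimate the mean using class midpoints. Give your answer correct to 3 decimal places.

97.959

Midpoints: 30, 50, 70, 90, 110, 130, 150
Σfm = 10×30 + 11×50 + 10×70 + 14×90 + 19×110 + 20×130 + 14×150 = 9600
n = Σf = 98
Mean = 9600 / 98 = 97.9592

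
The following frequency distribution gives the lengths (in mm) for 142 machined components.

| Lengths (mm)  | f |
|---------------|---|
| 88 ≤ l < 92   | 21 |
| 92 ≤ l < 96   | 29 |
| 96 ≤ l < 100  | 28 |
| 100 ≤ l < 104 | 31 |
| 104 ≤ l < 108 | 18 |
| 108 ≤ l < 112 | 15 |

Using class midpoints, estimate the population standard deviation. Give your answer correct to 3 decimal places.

6.182

Midpoints: 90, 94, 98, 102, 106, 110
n = 142, Σfm = 14080, mean = 99.1549
Σfm² = 1401528
Σf(m − x̄)² = Σfm² − (Σfm)²/n = 1401528 − 14080²/142 = 5426.5915
Population variance = 5426.5915 / 142 = 38.2154
Standard deviation = √38.2154 = 6.1819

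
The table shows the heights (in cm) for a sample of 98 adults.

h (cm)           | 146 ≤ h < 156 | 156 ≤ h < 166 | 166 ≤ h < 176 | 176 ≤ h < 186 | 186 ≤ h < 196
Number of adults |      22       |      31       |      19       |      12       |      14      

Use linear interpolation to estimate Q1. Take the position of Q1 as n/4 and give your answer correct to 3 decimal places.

156.806

Cumulative frequencies: 22, 53, 72, 84, 98
n = 98; position = n/4 = 24.5.
This falls in the class 156 ≤ h < 166: L = 156, F = 22, f = 31, h = 10.
Lower quartile ≈ 156 + ((24.5 − 22) / 31) × 10 = 156.8065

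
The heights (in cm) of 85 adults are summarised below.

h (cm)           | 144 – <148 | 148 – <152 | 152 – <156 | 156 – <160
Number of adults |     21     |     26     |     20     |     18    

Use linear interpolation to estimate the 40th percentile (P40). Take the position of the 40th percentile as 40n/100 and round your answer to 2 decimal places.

150.00

Cumulative frequencies: 21, 47, 67, 85
n = 85; position = 40n/100 = 34.
This falls in the class 148 – <152: L = 148, F = 21, f = 26, h = 4.
40th percentile ≈ 148 + ((34 − 21) / 26) × 4 = 150.0000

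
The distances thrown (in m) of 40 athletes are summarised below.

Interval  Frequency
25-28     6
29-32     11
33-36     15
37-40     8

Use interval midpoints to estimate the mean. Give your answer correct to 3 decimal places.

33.000

Midpoints: 26.5, 30.5, 34.5, 38.5
Σfm = 6×26.5 + 11×30.5 + 15×34.5 + 8×38.5 = 1320
n = Σf = 40
Mean = 1320 / 40 = 33.0000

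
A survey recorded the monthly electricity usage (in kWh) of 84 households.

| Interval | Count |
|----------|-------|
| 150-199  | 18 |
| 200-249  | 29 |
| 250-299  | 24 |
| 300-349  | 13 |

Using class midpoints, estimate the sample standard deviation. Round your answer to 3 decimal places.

Midpoints: 174.5, 224.5, 274.5, 324.5
n = 84, Σfm = 20458, mean = 243.5476
Σfm² = 5187021
Σf(m − x̄)² = Σfm² − (Σfm)²/n = 5187021 − 20458²/84 = 204523.8095
Sample variance = 204523.8095 / 83 = 2464.1423
Standard deviation = √2464.1423 = 49.6401

49.640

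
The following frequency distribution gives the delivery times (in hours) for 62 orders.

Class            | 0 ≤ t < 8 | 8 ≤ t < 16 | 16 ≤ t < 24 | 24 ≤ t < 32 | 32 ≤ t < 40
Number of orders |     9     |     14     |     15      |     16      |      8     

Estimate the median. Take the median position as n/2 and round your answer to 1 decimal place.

Cumulative frequencies: 9, 23, 38, 54, 62
n = 62; position = n/2 = 31.
This falls in the class 16 ≤ t < 24: L = 16, F = 23, f = 15, h = 8.
Median ≈ 16 + ((31 − 23) / 15) × 8 = 20.2667

20.3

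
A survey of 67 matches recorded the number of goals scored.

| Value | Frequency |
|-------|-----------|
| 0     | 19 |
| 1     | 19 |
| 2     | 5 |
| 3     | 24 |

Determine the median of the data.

Cumulative frequencies: 19, 38, 43, 67
n = 67, so the median is the value in position (n+1)/2 = 34.
Position 34 falls at value 1.

1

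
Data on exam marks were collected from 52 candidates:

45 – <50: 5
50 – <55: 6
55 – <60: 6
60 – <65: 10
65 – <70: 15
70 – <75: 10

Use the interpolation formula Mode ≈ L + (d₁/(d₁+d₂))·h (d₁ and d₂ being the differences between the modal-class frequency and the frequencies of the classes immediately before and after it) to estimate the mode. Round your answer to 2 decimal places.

Modal class: 65 – <70 (highest frequency 15).
d₁ = 15 − 10 = 5, d₂ = 15 − 10 = 5
Mode ≈ 65 + (5/(5+5)) × 5 = 65 + 2.5000 = 67.5000

67.50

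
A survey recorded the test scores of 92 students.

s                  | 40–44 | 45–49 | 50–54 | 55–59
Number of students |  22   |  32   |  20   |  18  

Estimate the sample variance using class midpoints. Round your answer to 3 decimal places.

27.867

Midpoints: 42, 47, 52, 57
n = 92, Σfm = 4494, mean = 48.8478
Σfm² = 222058
Σf(m − x̄)² = Σfm² − (Σfm)²/n = 222058 − 4494²/92 = 2535.8696
Sample variance = 2535.8696 / 91 = 27.8667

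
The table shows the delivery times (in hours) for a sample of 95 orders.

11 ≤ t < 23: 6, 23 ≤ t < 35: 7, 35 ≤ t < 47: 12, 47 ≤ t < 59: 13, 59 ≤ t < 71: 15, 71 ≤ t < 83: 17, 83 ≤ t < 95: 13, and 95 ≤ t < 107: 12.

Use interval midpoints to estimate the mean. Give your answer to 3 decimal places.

64.621

Midpoints: 17, 29, 41, 53, 65, 77, 89, 101
Σfm = 6×17 + 7×29 + 12×41 + 13×53 + 15×65 + 17×77 + 13×89 + 12×101 = 6139
n = Σf = 95
Mean = 6139 / 95 = 64.6211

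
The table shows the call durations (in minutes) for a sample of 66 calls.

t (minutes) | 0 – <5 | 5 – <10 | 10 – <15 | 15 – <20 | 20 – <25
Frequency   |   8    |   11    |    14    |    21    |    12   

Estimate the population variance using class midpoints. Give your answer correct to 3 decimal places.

40.565

Midpoints: 2.5, 7.5, 12.5, 17.5, 22.5
n = 66, Σfm = 915, mean = 13.8636
Σfm² = 15362.5
Σf(m − x̄)² = Σfm² − (Σfm)²/n = 15362.5 − 915²/66 = 2677.2727
Population variance = 2677.2727 / 66 = 40.5647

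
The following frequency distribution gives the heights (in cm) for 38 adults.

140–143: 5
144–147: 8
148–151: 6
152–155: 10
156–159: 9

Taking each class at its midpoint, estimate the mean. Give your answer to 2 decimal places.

Midpoints: 141.5, 145.5, 149.5, 153.5, 157.5
Σfm = 5×141.5 + 8×145.5 + 6×149.5 + 10×153.5 + 9×157.5 = 5721
n = Σf = 38
Mean = 5721 / 38 = 150.5526

150.55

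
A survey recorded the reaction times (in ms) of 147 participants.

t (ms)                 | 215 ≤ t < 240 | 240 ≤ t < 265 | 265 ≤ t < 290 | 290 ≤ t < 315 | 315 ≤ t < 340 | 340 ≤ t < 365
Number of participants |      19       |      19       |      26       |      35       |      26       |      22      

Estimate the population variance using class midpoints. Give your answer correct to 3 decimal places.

Midpoints: 227.5, 252.5, 277.5, 302.5, 327.5, 352.5
n = 147, Σfm = 43192.5, mean = 293.8265
Σfm² = 12921918.75
Σf(m − x̄)² = Σfm² − (Σfm)²/n = 12921918.75 − 43192.5²/147 = 230816.3265
Population variance = 230816.3265 / 147 = 1570.1791

1570.179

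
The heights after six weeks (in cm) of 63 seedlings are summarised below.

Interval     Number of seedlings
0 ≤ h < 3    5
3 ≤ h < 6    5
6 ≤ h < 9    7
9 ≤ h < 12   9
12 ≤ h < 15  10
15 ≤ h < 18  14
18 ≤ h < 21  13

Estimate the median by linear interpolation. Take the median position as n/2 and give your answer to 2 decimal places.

Cumulative frequencies: 5, 10, 17, 26, 36, 50, 63
n = 63; position = n/2 = 31.5.
This falls in the class 12 ≤ h < 15: L = 12, F = 26, f = 10, h = 3.
Median ≈ 12 + ((31.5 − 26) / 10) × 3 = 13.6500

13.65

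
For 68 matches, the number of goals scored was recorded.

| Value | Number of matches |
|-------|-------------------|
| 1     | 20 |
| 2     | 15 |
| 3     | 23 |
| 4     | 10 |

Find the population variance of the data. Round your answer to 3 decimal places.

Values: 1, 2, 3, 4
n = 68, Σfx = 159, mean = 2.3382
Σfx² = 447
Σf(x − x̄)² = Σfx² − (Σfx)²/n = 447 − 159²/68 = 75.2206
Population variance = 75.2206 / 68 = 1.1062

1.106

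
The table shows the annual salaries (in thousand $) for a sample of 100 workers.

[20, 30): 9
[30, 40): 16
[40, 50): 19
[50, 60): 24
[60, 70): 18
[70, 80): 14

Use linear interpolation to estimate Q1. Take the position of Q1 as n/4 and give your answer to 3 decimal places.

Cumulative frequencies: 9, 25, 44, 68, 86, 100
n = 100; position = n/4 = 25.
This falls in the class [30, 40): L = 30, F = 9, f = 16, h = 10.
Lower quartile ≈ 30 + ((25 − 9) / 16) × 10 = 40.0000

40.000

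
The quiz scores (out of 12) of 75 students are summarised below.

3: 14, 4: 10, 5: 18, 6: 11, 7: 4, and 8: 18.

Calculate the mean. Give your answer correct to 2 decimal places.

Values: 3, 4, 5, 6, 7, 8
Σfx = 14×3 + 10×4 + 18×5 + 11×6 + 4×7 + 18×8 = 410
n = Σf = 75
Mean = 410 / 75 = 5.4667

5.47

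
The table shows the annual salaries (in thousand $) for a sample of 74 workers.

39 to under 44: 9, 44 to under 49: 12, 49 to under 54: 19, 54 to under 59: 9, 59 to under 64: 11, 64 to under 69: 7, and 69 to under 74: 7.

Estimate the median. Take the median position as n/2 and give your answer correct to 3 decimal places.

Cumulative frequencies: 9, 21, 40, 49, 60, 67, 74
n = 74; position = n/2 = 37.
This falls in the class 49 to under 54: L = 49, F = 21, f = 19, h = 5.
Median ≈ 49 + ((37 − 21) / 19) × 5 = 53.2105

53.211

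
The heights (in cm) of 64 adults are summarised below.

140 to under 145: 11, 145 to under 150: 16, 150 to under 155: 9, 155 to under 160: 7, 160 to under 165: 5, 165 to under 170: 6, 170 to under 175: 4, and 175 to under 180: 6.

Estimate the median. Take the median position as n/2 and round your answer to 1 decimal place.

152.8

Cumulative frequencies: 11, 27, 36, 43, 48, 54, 58, 64
n = 64; position = n/2 = 32.
This falls in the class 150 to under 155: L = 150, F = 27, f = 9, h = 5.
Median ≈ 150 + ((32 − 27) / 9) × 5 = 152.7778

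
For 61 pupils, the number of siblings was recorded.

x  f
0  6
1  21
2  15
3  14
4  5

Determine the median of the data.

Cumulative frequencies: 6, 27, 42, 56, 61
n = 61, so the median is the value in position (n+1)/2 = 31.
Position 31 falls at value 2.

2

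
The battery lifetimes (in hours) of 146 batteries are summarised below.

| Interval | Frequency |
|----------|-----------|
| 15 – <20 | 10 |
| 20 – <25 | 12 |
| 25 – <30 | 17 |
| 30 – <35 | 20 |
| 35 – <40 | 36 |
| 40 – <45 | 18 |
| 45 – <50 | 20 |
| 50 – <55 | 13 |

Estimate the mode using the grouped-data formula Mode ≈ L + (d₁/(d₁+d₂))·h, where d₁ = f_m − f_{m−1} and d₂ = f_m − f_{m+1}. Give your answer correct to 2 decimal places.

Modal class: 35 – <40 (highest frequency 36).
d₁ = 36 − 20 = 16, d₂ = 36 − 18 = 18
Mode ≈ 35 + (16/(16+18)) × 5 = 35 + 2.3529 = 37.3529

37.35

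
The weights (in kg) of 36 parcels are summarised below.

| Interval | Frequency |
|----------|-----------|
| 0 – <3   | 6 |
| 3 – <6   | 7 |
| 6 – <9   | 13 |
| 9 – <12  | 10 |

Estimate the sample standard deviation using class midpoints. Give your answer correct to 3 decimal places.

3.157

Midpoints: 1.5, 4.5, 7.5, 10.5
n = 36, Σfm = 243, mean = 6.7500
Σfm² = 1989
Σf(m − x̄)² = Σfm² − (Σfm)²/n = 1989 − 243²/36 = 348.7500
Sample variance = 348.7500 / 35 = 9.9643
Standard deviation = √9.9643 = 3.1566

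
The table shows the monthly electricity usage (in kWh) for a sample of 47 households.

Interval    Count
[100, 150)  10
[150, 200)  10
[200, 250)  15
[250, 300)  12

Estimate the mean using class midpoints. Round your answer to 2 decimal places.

Midpoints: 125, 175, 225, 275
Σfm = 10×125 + 10×175 + 15×225 + 12×275 = 9675
n = Σf = 47
Mean = 9675 / 47 = 205.8511

205.85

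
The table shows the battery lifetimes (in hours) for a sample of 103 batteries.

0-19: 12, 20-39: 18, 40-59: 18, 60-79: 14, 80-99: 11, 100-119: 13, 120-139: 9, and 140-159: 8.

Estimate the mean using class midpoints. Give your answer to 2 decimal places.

Midpoints: 9.5, 29.5, 49.5, 69.5, 89.5, 109.5, 129.5, 149.5
Σfm = 12×9.5 + 18×29.5 + 18×49.5 + 14×69.5 + 11×89.5 + 13×109.5 + 9×129.5 + 8×149.5 = 7278.5
n = Σf = 103
Mean = 7278.5 / 103 = 70.6650

70.67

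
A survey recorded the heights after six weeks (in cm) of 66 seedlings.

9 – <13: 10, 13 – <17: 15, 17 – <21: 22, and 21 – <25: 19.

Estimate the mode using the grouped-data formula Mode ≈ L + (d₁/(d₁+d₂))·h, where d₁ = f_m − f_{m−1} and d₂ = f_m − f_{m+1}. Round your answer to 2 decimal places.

Modal class: 17 – <21 (highest frequency 22).
d₁ = 22 − 15 = 7, d₂ = 22 − 19 = 3
Mode ≈ 17 + (7/(7+3)) × 4 = 17 + 2.8000 = 19.8000

19.80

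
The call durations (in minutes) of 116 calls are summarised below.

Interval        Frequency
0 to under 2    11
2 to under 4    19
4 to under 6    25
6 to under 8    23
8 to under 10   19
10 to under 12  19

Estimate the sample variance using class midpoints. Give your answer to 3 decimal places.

Midpoints: 1, 3, 5, 7, 9, 11
n = 116, Σfm = 734, mean = 6.3276
Σfm² = 5772
Σf(m − x̄)² = Σfm² − (Σfm)²/n = 5772 − 734²/116 = 1127.5517
Sample variance = 1127.5517 / 115 = 9.8048

9.805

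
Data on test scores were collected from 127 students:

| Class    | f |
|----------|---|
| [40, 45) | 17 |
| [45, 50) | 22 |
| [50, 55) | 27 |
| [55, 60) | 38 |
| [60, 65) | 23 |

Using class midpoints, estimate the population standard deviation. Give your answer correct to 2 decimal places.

Midpoints: 42.5, 47.5, 52.5, 57.5, 62.5
n = 127, Σfm = 6807.5, mean = 53.6024
Σfm² = 370243.75
Σf(m − x̄)² = Σfm² − (Σfm)²/n = 370243.75 − 6807.5²/127 = 5345.6693
Population variance = 5345.6693 / 127 = 42.0919
Standard deviation = √42.0919 = 6.4878

6.49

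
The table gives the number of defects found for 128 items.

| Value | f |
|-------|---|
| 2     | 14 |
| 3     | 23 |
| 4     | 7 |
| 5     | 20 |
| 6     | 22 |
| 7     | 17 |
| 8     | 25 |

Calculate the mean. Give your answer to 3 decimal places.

Values: 2, 3, 4, 5, 6, 7, 8
Σfx = 14×2 + 23×3 + 7×4 + 20×5 + 22×6 + 17×7 + 25×8 = 676
n = Σf = 128
Mean = 676 / 128 = 5.2812

5.281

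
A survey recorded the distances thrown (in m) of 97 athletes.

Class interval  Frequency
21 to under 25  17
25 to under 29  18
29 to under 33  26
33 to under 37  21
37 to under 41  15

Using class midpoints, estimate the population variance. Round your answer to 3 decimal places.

27.545

Midpoints: 23, 27, 31, 35, 39
n = 97, Σfm = 3003, mean = 30.9588
Σfm² = 95641
Σf(m − x̄)² = Σfm² − (Σfm)²/n = 95641 − 3003²/97 = 2671.8351
Population variance = 2671.8351 / 97 = 27.5447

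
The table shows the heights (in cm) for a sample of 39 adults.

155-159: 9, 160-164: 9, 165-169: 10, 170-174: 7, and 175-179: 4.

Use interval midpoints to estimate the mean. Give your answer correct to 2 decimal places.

165.46

Midpoints: 157, 162, 167, 172, 177
Σfm = 9×157 + 9×162 + 10×167 + 7×172 + 4×177 = 6453
n = Σf = 39
Mean = 6453 / 39 = 165.4615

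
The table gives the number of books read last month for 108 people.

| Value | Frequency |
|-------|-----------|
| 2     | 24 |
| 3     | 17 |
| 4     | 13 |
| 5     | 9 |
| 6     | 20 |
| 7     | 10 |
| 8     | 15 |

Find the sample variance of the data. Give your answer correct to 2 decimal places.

4.50

Values: 2, 3, 4, 5, 6, 7, 8
n = 108, Σfx = 506, mean = 4.6852
Σfx² = 2852
Σf(x − x̄)² = Σfx² − (Σfx)²/n = 2852 − 506²/108 = 481.2963
Sample variance = 481.2963 / 107 = 4.4981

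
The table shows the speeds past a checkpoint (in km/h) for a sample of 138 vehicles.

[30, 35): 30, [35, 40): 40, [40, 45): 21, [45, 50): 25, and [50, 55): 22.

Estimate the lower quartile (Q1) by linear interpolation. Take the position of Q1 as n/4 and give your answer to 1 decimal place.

35.6

Cumulative frequencies: 30, 70, 91, 116, 138
n = 138; position = n/4 = 34.5.
This falls in the class [35, 40): L = 35, F = 30, f = 40, h = 5.
Lower quartile ≈ 35 + ((34.5 − 30) / 40) × 5 = 35.5625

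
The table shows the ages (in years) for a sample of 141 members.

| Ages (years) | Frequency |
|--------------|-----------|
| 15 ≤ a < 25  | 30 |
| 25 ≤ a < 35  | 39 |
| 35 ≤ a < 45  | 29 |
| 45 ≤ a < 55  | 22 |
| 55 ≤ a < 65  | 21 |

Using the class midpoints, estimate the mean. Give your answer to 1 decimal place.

Midpoints: 20, 30, 40, 50, 60
Σfm = 30×20 + 39×30 + 29×40 + 22×50 + 21×60 = 5290
n = Σf = 141
Mean = 5290 / 141 = 37.5177

37.5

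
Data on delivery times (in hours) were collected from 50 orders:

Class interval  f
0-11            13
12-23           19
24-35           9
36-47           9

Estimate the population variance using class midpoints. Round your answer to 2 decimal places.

155.75

Midpoints: 5.5, 17.5, 29.5, 41.5
n = 50, Σfm = 1043, mean = 20.8600
Σfm² = 29544.5
Σf(m − x̄)² = Σfm² − (Σfm)²/n = 29544.5 − 1043²/50 = 7787.5200
Population variance = 7787.5200 / 50 = 155.7504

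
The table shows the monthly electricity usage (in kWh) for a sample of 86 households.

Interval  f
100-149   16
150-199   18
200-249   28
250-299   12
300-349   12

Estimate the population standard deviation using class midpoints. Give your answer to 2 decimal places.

63.73

Midpoints: 124.5, 174.5, 224.5, 274.5, 324.5
n = 86, Σfm = 18607, mean = 216.3605
Σfm² = 4375121.5
Σf(m − x̄)² = Σfm² − (Σfm)²/n = 4375121.5 − 18607²/86 = 349302.3256
Population variance = 349302.3256 / 86 = 4061.6549
Standard deviation = √4061.6549 = 63.7311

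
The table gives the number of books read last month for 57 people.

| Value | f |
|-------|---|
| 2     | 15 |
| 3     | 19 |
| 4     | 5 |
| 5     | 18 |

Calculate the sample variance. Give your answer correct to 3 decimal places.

Values: 2, 3, 4, 5
n = 57, Σfx = 197, mean = 3.4561
Σfx² = 761
Σf(x − x̄)² = Σfx² − (Σfx)²/n = 761 − 197²/57 = 80.1404
Sample variance = 80.1404 / 56 = 1.4311

1.431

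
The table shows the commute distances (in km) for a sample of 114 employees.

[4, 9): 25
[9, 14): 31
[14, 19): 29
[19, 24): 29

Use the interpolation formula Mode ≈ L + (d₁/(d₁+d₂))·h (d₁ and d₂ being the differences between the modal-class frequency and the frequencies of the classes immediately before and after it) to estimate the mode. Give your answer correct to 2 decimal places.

12.75

Modal class: [9, 14) (highest frequency 31).
d₁ = 31 − 25 = 6, d₂ = 31 − 29 = 2
Mode ≈ 9 + (6/(6+2)) × 5 = 9 + 3.7500 = 12.7500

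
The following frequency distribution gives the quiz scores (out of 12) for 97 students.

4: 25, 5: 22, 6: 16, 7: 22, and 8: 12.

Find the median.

Cumulative frequencies: 25, 47, 63, 85, 97
n = 97, so the median is the value in position (n+1)/2 = 49.
Position 49 falls at value 6.

6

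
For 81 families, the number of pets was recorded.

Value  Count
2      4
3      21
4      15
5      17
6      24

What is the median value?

5

Cumulative frequencies: 4, 25, 40, 57, 81
n = 81, so the median is the value in position (n+1)/2 = 41.
Position 41 falls at value 5.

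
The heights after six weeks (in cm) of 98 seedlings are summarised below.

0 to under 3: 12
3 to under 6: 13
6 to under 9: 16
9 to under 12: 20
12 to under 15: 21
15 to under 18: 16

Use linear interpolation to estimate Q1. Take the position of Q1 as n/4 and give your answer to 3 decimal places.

5.885

Cumulative frequencies: 12, 25, 41, 61, 82, 98
n = 98; position = n/4 = 24.5.
This falls in the class 3 to under 6: L = 3, F = 12, f = 13, h = 3.
Lower quartile ≈ 3 + ((24.5 − 12) / 13) × 3 = 5.8846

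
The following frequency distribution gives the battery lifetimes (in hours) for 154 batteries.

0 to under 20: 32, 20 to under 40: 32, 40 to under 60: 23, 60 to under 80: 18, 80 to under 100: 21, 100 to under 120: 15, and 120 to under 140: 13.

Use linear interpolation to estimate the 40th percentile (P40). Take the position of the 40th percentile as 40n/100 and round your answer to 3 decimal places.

38.500

Cumulative frequencies: 32, 64, 87, 105, 126, 141, 154
n = 154; position = 40n/100 = 61.6.
This falls in the class 20 to under 40: L = 20, F = 32, f = 32, h = 20.
40th percentile ≈ 20 + ((61.6 − 32) / 32) × 20 = 38.5000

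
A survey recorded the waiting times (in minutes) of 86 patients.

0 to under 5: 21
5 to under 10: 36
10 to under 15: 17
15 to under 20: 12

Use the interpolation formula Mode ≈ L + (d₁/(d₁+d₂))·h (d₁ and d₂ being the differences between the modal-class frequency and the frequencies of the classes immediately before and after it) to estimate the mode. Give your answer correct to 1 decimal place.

Modal class: 5 to under 10 (highest frequency 36).
d₁ = 36 − 21 = 15, d₂ = 36 − 17 = 19
Mode ≈ 5 + (15/(15+19)) × 5 = 5 + 2.2059 = 7.2059

7.2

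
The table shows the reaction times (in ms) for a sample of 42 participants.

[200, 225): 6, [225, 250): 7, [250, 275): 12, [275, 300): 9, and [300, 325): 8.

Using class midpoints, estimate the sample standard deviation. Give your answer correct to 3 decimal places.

Midpoints: 212.5, 237.5, 262.5, 287.5, 312.5
n = 42, Σfm = 11175, mean = 266.0714
Σfm² = 3017812.5
Σf(m − x̄)² = Σfm² − (Σfm)²/n = 3017812.5 − 11175²/42 = 44464.2857
Sample variance = 44464.2857 / 41 = 1084.4948
Standard deviation = √1084.4948 = 32.9317

32.932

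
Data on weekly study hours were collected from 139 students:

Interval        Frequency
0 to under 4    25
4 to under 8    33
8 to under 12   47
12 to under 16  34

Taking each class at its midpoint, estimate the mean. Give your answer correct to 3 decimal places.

Midpoints: 2, 6, 10, 14
Σfm = 25×2 + 33×6 + 47×10 + 34×14 = 1194
n = Σf = 139
Mean = 1194 / 139 = 8.5899

8.590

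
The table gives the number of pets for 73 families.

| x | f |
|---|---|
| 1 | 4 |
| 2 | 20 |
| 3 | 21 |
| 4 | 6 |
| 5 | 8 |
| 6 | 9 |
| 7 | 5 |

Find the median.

Cumulative frequencies: 4, 24, 45, 51, 59, 68, 73
n = 73, so the median is the value in position (n+1)/2 = 37.
Position 37 falls at value 3.

3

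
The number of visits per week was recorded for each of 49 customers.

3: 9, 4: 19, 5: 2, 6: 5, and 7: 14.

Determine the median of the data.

Cumulative frequencies: 9, 28, 30, 35, 49
n = 49, so the median is the value in position (n+1)/2 = 25.
Position 25 falls at value 4.

4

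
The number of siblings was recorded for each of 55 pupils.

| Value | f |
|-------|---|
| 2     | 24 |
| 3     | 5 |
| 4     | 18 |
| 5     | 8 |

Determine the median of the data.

Cumulative frequencies: 24, 29, 47, 55
n = 55, so the median is the value in position (n+1)/2 = 28.
Position 28 falls at value 3.

3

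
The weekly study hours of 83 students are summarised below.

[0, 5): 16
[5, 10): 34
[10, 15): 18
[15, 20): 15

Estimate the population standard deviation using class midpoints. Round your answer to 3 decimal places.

Midpoints: 2.5, 7.5, 12.5, 17.5
n = 83, Σfm = 782.5, mean = 9.4277
Σfm² = 9418.75
Σf(m − x̄)² = Σfm² − (Σfm)²/n = 9418.75 − 782.5²/83 = 2041.5663
Population variance = 2041.5663 / 83 = 24.5972
Standard deviation = √24.5972 = 4.9596

4.960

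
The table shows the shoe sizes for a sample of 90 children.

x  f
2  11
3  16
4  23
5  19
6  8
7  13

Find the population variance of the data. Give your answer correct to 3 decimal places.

Values: 2, 3, 4, 5, 6, 7
n = 90, Σfx = 396, mean = 4.4000
Σfx² = 1956
Σf(x − x̄)² = Σfx² − (Σfx)²/n = 1956 − 396²/90 = 213.6000
Population variance = 213.6000 / 90 = 2.3733

2.373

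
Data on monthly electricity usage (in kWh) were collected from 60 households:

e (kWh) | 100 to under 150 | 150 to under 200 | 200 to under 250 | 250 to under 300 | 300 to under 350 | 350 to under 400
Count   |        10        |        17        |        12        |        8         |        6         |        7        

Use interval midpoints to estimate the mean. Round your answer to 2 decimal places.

228.33

Midpoints: 125, 175, 225, 275, 325, 375
Σfm = 10×125 + 17×175 + 12×225 + 8×275 + 6×325 + 7×375 = 13700
n = Σf = 60
Mean = 13700 / 60 = 228.3333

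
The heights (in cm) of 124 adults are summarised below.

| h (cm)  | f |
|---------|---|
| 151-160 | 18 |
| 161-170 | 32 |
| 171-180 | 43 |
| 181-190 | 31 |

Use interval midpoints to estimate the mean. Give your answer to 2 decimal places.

Midpoints: 155.5, 165.5, 175.5, 185.5
Σfm = 18×155.5 + 32×165.5 + 43×175.5 + 31×185.5 = 21392
n = Σf = 124
Mean = 21392 / 124 = 172.5161

172.52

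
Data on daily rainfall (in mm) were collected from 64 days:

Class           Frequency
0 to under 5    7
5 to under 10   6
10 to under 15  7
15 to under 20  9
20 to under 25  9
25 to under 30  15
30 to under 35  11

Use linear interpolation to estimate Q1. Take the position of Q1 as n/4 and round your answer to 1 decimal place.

Cumulative frequencies: 7, 13, 20, 29, 38, 53, 64
n = 64; position = n/4 = 16.
This falls in the class 10 to under 15: L = 10, F = 13, f = 7, h = 5.
Lower quartile ≈ 10 + ((16 − 13) / 7) × 5 = 12.1429

12.1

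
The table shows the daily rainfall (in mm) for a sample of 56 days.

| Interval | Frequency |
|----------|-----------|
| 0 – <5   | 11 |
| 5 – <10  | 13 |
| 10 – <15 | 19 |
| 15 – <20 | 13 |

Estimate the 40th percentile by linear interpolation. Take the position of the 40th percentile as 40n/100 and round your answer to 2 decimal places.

Cumulative frequencies: 11, 24, 43, 56
n = 56; position = 40n/100 = 22.4.
This falls in the class 5 – <10: L = 5, F = 11, f = 13, h = 5.
40th percentile ≈ 5 + ((22.4 − 11) / 13) × 5 = 9.3846

9.38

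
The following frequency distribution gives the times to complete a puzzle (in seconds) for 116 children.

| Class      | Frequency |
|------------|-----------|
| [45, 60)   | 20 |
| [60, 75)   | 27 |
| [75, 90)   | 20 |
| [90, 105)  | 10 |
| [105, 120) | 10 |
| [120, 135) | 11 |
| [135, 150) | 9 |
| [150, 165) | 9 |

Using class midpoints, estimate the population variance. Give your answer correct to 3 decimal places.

1113.145

Midpoints: 52.5, 67.5, 82.5, 97.5, 112.5, 127.5, 142.5, 157.5
n = 116, Σfm = 10725, mean = 92.4569
Σfm² = 1120725
Σf(m − x̄)² = Σfm² − (Σfm)²/n = 1120725 − 10725²/116 = 129124.7845
Population variance = 129124.7845 / 116 = 1113.1447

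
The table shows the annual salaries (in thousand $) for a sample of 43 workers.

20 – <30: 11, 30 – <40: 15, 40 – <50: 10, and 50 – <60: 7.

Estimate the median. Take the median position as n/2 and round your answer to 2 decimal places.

37.00

Cumulative frequencies: 11, 26, 36, 43
n = 43; position = n/2 = 21.5.
This falls in the class 30 – <40: L = 30, F = 11, f = 15, h = 10.
Median ≈ 30 + ((21.5 − 11) / 15) × 10 = 37.0000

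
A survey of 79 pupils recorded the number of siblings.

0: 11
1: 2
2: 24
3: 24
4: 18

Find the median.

Cumulative frequencies: 11, 13, 37, 61, 79
n = 79, so the median is the value in position (n+1)/2 = 40.
Position 40 falls at value 3.

3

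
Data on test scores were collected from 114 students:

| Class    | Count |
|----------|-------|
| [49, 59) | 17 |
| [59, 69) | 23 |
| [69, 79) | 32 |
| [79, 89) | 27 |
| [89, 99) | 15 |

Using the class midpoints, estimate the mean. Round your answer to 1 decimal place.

Midpoints: 54, 64, 74, 84, 94
Σfm = 17×54 + 23×64 + 32×74 + 27×84 + 15×94 = 8436
n = Σf = 114
Mean = 8436 / 114 = 74.0000

74.0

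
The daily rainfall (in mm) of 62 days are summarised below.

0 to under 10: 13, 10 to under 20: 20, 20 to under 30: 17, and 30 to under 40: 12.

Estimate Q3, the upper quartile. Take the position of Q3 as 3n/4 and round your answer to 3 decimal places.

27.941

Cumulative frequencies: 13, 33, 50, 62
n = 62; position = 3n/4 = 46.5.
This falls in the class 20 to under 30: L = 20, F = 33, f = 17, h = 10.
Upper quartile ≈ 20 + ((46.5 − 33) / 17) × 10 = 27.9412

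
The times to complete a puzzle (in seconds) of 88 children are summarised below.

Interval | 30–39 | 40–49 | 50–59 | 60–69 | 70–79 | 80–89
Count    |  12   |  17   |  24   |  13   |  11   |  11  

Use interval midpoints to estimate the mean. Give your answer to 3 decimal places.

57.568

Midpoints: 34.5, 44.5, 54.5, 64.5, 74.5, 84.5
Σfm = 12×34.5 + 17×44.5 + 24×54.5 + 13×64.5 + 11×74.5 + 11×84.5 = 5066
n = Σf = 88
Mean = 5066 / 88 = 57.5682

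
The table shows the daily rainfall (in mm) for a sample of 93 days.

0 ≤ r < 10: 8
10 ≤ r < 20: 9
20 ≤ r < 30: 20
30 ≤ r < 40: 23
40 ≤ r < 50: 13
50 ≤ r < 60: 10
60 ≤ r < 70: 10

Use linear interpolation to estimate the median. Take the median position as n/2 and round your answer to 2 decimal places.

Cumulative frequencies: 8, 17, 37, 60, 73, 83, 93
n = 93; position = n/2 = 46.5.
This falls in the class 30 ≤ r < 40: L = 30, F = 37, f = 23, h = 10.
Median ≈ 30 + ((46.5 − 37) / 23) × 10 = 34.1304

34.13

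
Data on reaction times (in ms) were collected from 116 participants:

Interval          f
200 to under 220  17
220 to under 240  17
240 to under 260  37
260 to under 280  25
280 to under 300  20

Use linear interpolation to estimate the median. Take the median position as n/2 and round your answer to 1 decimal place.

Cumulative frequencies: 17, 34, 71, 96, 116
n = 116; position = n/2 = 58.
This falls in the class 240 to under 260: L = 240, F = 34, f = 37, h = 20.
Median ≈ 240 + ((58 − 34) / 37) × 20 = 252.9730

253.0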